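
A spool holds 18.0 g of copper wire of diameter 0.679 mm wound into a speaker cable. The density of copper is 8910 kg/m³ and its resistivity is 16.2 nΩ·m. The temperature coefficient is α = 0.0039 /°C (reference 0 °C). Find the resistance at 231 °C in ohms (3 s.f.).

0.474 Ω

ρ = 16.2 nΩ·m = 1.62×10^-8 Ω·m
A = π(d/2)² = π(3.3950e-04 m)² = 3.6210e-07 m²
L = m/(density·A) = 0.018/(8910×3.6210e-07) = 5.579 m
R = ρL/A = (1.62×10^-8)(5.579)/(3.6210e-07) = 0.2496 Ω
R(231 °C) = 0.2496 × (1 + 0.0039×231) = 0.474 Ω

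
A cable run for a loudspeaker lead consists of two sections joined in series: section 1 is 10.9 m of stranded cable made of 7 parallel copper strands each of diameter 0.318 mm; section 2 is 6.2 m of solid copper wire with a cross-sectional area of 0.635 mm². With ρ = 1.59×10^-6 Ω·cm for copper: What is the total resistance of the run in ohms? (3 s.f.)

0.467 Ω

ρ = 1.59×10^-6 Ω·cm = 1.59×10^-8 Ω·m
Section 1: A_strand = π(1.5900e-04)² = 7.942e-08 m²; R₁ = ρL/(N·A_s) = (1.59×10^-8)(10.9)/(7×7.942e-08) = 0.3117 Ω
Section 2: A = 0.635 mm² = 6.350e-07 m²
R₂ = (1.59×10^-8)(6.2)/(6.350e-07) = 0.1552 Ω
R = R₁ + R₂ = 0.467 Ω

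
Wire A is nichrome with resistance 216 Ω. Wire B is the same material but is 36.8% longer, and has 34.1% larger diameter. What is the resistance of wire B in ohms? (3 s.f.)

164 Ω

R ∝ L/d², so R_B/R_A = (1 + 36.8/100) × (1 + 34.1/100)⁻²
= 1.368 × 0.5561 = 0.7607
R_B = 0.7607 × 216 = 164 Ω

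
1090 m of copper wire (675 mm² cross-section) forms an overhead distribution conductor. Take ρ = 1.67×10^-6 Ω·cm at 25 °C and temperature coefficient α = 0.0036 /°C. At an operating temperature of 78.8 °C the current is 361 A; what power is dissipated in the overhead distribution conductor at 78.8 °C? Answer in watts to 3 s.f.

4200 W

ρ = 1.67×10^-6 Ω·cm = 1.67×10^-8 Ω·m
A = 675 mm² = 6.750e-04 m²
R₍25₎ = ρL/A = (1.67×10^-8)(1090)/(6.750e-04) = 0.02697 Ω
R₍78.8₎ = R₍25₎(1 + αΔT) = 0.02697 × (1 + 0.0036×53.8) = 0.03219 Ω
P = I²R = (361)² × 0.03219 = 4200 W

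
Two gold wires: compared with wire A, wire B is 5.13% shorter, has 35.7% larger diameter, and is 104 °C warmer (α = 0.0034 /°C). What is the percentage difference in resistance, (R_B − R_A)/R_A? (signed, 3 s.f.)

-30.3%

R ∝ ρL/d² with ρ ∝ (1+αΔT), so R_B/R_A = (1 − 5.13/100) × (1 + 35.7/100)⁻² × (1 + 0.0034×104)
= 0.9487 × 0.5431 × 1.354 = 0.6974
(R_B − R_A)/R_A = 0.6974 − 1 = -30.3%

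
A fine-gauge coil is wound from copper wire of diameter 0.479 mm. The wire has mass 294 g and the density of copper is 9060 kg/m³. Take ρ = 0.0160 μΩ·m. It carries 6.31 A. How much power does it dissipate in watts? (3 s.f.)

637 W

ρ = 0.0160 μΩ·m = 1.60×10^-8 Ω·m
A = π(d/2)² = π(2.3950e-04 m)² = 1.8020e-07 m²
L = m/(density·A) = 0.294/(9060×1.8020e-07) = 180.1 m
R = ρL/A = (1.60×10^-8)(180.1)/(1.8020e-07) = 15.99 Ω
P = I²R = (6.31)² × 15.99 = 637 W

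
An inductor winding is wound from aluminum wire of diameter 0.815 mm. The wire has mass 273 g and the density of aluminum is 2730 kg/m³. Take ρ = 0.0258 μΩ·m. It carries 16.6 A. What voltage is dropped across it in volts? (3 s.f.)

ρ = 0.0258 μΩ·m = 2.58×10^-8 Ω·m
A = π(d/2)² = π(4.0750e-04 m)² = 5.2168e-07 m²
L = m/(density·A) = 0.273/(2730×5.2168e-07) = 191.7 m
R = ρL/A = (2.58×10^-8)(191.7)/(5.2168e-07) = 9.48 Ω
V = IR = 16.6 × 9.48 = 157 V

157 V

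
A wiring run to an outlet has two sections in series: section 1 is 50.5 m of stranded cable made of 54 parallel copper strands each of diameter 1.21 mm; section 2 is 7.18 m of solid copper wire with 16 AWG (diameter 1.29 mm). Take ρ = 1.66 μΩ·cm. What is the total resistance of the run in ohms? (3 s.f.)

ρ = 1.66 μΩ·cm = 1.66×10^-8 Ω·m
Section 1: A_strand = π(6.0500e-04)² = 1.150e-06 m²; R₁ = ρL/(N·A_s) = (1.66×10^-8)(50.5)/(54×1.150e-06) = 0.0135 Ω
Section 2: A = π(1.29/2 mm)² = π(6.4500e-04 m)² = 1.307e-06 m²
R₂ = (1.66×10^-8)(7.18)/(1.307e-06) = 0.09119 Ω
R = R₁ + R₂ = 0.105 Ω

0.105 Ω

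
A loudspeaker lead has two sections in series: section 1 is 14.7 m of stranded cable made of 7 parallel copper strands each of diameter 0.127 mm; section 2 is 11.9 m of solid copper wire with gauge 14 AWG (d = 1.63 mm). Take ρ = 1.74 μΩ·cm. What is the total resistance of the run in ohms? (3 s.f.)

ρ = 1.74 μΩ·cm = 1.74×10^-8 Ω·m
Section 1: A_strand = π(6.3500e-05)² = 1.267e-08 m²; R₁ = ρL/(N·A_s) = (1.74×10^-8)(14.7)/(7×1.267e-08) = 2.885 Ω
Section 2: A = π(1.63/2 mm)² = π(8.1500e-04 m)² = 2.087e-06 m²
R₂ = (1.74×10^-8)(11.9)/(2.087e-06) = 0.09923 Ω
R = R₁ + R₂ = 2.98 Ω

2.98 Ω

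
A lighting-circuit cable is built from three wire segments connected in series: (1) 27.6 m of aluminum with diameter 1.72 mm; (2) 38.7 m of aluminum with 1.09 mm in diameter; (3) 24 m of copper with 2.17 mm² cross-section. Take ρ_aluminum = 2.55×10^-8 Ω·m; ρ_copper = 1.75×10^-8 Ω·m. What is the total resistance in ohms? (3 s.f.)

Seg 1: A = π(d/2)² = π(8.6000e-04 m)² = 2.324e-06 m²
R_1 = (2.55×10^-8)(27.6)/(2.324e-06) = 0.3029 Ω
Seg 2: A = π(d/2)² = π(5.4500e-04 m)² = 9.331e-07 m²
R_2 = (2.55×10^-8)(38.7)/(9.331e-07) = 1.058 Ω
Seg 3: A = 2.17 mm² = 2.170e-06 m²
R_3 = (1.75×10^-8)(24)/(2.170e-06) = 0.1935 Ω
R_total = R_1 + R_2 + R_3 = 1.55 Ω

1.55 Ω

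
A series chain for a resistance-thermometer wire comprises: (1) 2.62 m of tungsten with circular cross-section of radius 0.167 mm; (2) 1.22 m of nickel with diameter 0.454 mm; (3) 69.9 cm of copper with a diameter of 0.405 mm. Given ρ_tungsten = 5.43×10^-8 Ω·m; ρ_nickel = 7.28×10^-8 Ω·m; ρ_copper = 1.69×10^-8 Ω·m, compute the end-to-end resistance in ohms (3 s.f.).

Seg 1: A = πr² = π(1.6700e-04 m)² = 8.762e-08 m²
R_1 = (5.43×10^-8)(2.62)/(8.762e-08) = 1.624 Ω
Seg 2: A = π(d/2)² = π(2.2700e-04 m)² = 1.619e-07 m²
R_2 = (7.28×10^-8)(1.22)/(1.619e-07) = 0.5486 Ω
Seg 3: A = π(d/2)² = π(2.0250e-04 m)² = 1.288e-07 m²
R_3 = (1.69×10^-8)(0.699)/(1.288e-07) = 0.0917 Ω
R_total = R_1 + R_2 + R_3 = 2.26 Ω

2.26 Ω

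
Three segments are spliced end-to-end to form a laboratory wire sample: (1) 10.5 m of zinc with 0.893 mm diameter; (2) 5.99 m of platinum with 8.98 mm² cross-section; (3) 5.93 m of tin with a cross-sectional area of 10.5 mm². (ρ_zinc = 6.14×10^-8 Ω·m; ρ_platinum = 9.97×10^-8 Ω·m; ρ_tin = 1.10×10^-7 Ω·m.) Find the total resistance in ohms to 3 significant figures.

Seg 1: A = π(d/2)² = π(4.4650e-04 m)² = 6.263e-07 m²
R_1 = (6.14×10^-8)(10.5)/(6.263e-07) = 1.029 Ω
Seg 2: A = 8.98 mm² = 8.980e-06 m²
R_2 = (9.97×10^-8)(5.99)/(8.980e-06) = 0.0665 Ω
Seg 3: A = 10.5 mm² = 1.050e-05 m²
R_3 = (1.10×10^-7)(5.93)/(1.050e-05) = 0.06212 Ω
R_total = R_1 + R_2 + R_3 = 1.16 Ω

1.16 Ω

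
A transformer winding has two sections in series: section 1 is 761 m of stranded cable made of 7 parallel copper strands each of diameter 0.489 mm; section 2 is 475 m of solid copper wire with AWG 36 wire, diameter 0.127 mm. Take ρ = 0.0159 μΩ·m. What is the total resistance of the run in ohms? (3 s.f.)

ρ = 0.0159 μΩ·m = 1.59×10^-8 Ω·m
Section 1: A_strand = π(2.4450e-04)² = 1.878e-07 m²; R₁ = ρL/(N·A_s) = (1.59×10^-8)(761)/(7×1.878e-07) = 9.204 Ω
Section 2: A = π(0.127/2 mm)² = π(6.3500e-05 m)² = 1.267e-08 m²
R₂ = (1.59×10^-8)(475)/(1.267e-08) = 596.2 Ω
R = R₁ + R₂ = 605 Ω

605 Ω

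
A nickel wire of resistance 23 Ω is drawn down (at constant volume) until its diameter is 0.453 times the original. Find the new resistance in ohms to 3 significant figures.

Volume constant ⇒ L' = L/r² with r = 0.453. R' = ρL'/A' = ρ(L/r²)/(πr²d₀²/4) = R/r⁴.
R' = 23.75 × 23 = 546 Ω

546 Ω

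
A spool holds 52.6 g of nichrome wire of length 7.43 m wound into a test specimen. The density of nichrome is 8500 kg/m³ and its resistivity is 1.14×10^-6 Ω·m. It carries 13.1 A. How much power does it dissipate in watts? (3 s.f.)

1750 W

A = m/(density·L) = 0.0526/(8500×7.43) = 8.3287e-07 m²
R = ρL/A = (1.14×10^-6)(7.43)/(8.3287e-07) = 10.17 Ω
P = I²R = (13.1)² × 10.17 = 1750 W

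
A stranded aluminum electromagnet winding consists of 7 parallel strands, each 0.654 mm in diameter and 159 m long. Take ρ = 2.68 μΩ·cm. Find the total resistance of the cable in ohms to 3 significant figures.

ρ = 2.68 μΩ·cm = 2.68×10^-8 Ω·m
A_strand = π(3.2700e-04 m)² = 3.359e-07 m²
R_strand = ρL/A = (2.68×10^-8)(159)/(3.359e-07) = 12.68 Ω
R_total = R_strand/N = 12.68/7 = 1.81 Ω

1.81 Ω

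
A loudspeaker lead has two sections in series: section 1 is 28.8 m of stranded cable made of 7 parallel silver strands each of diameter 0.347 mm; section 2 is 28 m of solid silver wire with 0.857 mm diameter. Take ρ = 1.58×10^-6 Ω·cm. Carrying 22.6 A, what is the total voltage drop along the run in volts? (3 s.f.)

32.9 V

ρ = 1.58×10^-6 Ω·cm = 1.58×10^-8 Ω·m
Section 1: A_strand = π(1.7350e-04)² = 9.457e-08 m²; R₁ = ρL/(N·A_s) = (1.58×10^-8)(28.8)/(7×9.457e-08) = 0.6874 Ω
Section 2: A = π(d/2)² = π(4.2850e-04 m)² = 5.768e-07 m²
R₂ = (1.58×10^-8)(28)/(5.768e-07) = 0.7669 Ω
R = R₁ + R₂ = 1.454 Ω
V = IR = 22.6 × 1.454 = 32.9 V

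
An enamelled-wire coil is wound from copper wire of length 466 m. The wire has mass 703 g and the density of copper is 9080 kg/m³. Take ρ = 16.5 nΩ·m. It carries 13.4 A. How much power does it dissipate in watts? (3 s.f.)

8310 W

ρ = 16.5 nΩ·m = 1.65×10^-8 Ω·m
A = m/(density·L) = 0.703/(9080×466) = 1.6614e-07 m²
R = ρL/A = (1.65×10^-8)(466)/(1.6614e-07) = 46.28 Ω
P = I²R = (13.4)² × 46.28 = 8310 W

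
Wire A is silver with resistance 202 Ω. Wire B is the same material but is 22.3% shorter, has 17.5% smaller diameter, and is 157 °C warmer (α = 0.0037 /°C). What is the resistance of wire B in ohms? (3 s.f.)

365 Ω

R ∝ ρL/d² with ρ ∝ (1+αΔT), so R_B/R_A = (1 − 22.3/100) × (1 − 17.5/100)⁻² × (1 + 0.0037×157)
= 0.777 × 1.469 × 1.581 = 1.805
R_B = 1.805 × 202 = 365 Ω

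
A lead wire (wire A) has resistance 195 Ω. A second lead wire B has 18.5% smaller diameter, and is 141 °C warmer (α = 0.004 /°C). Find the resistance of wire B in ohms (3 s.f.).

459 Ω

R ∝ ρL/d² with ρ ∝ (1+αΔT), so R_B/R_A = (1 − 18.5/100)⁻² × (1 + 0.004×141)
= 1.506 × 1.564 = 2.355
R_B = 2.355 × 195 = 459 Ω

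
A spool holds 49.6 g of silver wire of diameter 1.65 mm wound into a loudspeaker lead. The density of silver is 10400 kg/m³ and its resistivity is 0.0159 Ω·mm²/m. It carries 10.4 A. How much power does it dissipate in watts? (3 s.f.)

1.79 W

ρ = 0.0159 Ω·mm²/m = 1.59×10^-8 Ω·m
A = π(d/2)² = π(8.2500e-04 m)² = 2.1382e-06 m²
L = m/(density·A) = 0.0496/(10400×2.1382e-06) = 2.23 m
R = ρL/A = (1.59×10^-8)(2.23)/(2.1382e-06) = 0.01659 Ω
P = I²R = (10.4)² × 0.01659 = 1.79 W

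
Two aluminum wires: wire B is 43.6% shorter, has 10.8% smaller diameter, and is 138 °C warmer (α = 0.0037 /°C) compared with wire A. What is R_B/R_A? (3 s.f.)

1.07

R ∝ ρL/d² with ρ ∝ (1+αΔT), so R_B/R_A = (1 − 43.6/100) × (1 − 10.8/100)⁻² × (1 + 0.0037×138)
= 0.564 × 1.257 × 1.511 = 1.07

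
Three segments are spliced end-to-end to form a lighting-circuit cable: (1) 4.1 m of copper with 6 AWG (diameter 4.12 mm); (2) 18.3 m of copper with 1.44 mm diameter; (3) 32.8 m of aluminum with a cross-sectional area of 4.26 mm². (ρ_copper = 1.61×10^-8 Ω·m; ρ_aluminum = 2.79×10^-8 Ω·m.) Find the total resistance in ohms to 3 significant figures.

0.401 Ω

Seg 1: A = π(4.12/2 mm)² = π(2.0600e-03 m)² = 1.333e-05 m²
R_1 = (1.61×10^-8)(4.1)/(1.333e-05) = 0.004951 Ω
Seg 2: A = π(d/2)² = π(7.2000e-04 m)² = 1.629e-06 m²
R_2 = (1.61×10^-8)(18.3)/(1.629e-06) = 0.1809 Ω
Seg 3: A = 4.26 mm² = 4.260e-06 m²
R_3 = (2.79×10^-8)(32.8)/(4.260e-06) = 0.2148 Ω
R_total = R_1 + R_2 + R_3 = 0.401 Ω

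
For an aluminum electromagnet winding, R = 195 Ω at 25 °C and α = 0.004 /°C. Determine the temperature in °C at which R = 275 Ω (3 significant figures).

R = R₀(1 + α(T − T₀)) ⇒ T = T₀ + (R/R₀ − 1)/α
T = 25 + (275/195 − 1)/0.004 = 25 + (0.4103)/0.004 = 128 °C

128 °C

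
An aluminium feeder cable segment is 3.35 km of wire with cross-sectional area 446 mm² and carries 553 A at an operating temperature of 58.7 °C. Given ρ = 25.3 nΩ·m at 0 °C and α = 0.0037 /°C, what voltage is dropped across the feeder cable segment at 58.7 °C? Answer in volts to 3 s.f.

128 V

ρ = 25.3 nΩ·m = 2.53×10^-8 Ω·m
A = 446 mm² = 4.460e-04 m²
R₍0₎ = ρL/A = (2.53×10^-8)(3350)/(4.460e-04) = 0.19 Ω
R₍58.7₎ = R₍0₎(1 + αΔT) = 0.19 × (1 + 0.0037×58.7) = 0.2313 Ω
V = IR = 553 × 0.2313 = 128 V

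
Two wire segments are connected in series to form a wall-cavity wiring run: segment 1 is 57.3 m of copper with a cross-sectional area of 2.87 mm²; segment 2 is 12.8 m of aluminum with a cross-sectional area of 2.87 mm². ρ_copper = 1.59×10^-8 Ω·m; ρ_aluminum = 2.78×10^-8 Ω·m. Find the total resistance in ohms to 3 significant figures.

0.441 Ω

Segment 1: A = 2.87 mm² = 2.870e-06 m²
R₁ = ρL/A = (1.59×10^-8)(57.3)/(2.870e-06) = 0.3174 Ω
R₂ = (2.78×10^-8)(12.8)/(2.870e-06) = 0.124 Ω
R = R₁ + R₂ = 0.441 Ω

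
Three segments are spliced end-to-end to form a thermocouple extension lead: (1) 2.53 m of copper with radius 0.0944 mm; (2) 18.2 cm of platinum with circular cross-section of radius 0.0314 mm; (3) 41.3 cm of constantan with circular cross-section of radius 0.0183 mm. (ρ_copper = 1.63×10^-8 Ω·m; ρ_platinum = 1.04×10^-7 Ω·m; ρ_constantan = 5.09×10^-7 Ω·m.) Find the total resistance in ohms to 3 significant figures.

207 Ω

Seg 1: A = πr² = π(9.4400e-05 m)² = 2.800e-08 m²
R_1 = (1.63×10^-8)(2.53)/(2.800e-08) = 1.473 Ω
Seg 2: A = πr² = π(3.1400e-05 m)² = 3.097e-09 m²
R_2 = (1.04×10^-7)(0.182)/(3.097e-09) = 6.111 Ω
Seg 3: A = πr² = π(1.8300e-05 m)² = 1.052e-09 m²
R_3 = (5.09×10^-7)(0.413)/(1.052e-09) = 199.8 Ω
R_total = R_1 + R_2 + R_3 = 207 Ω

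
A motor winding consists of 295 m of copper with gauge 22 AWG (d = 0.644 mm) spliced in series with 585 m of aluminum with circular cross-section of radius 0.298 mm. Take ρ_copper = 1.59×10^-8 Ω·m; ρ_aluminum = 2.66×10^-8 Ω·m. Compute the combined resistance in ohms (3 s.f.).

Segment 1: A = π(0.644/2 mm)² = π(3.2200e-04 m)² = 3.257e-07 m²
R₁ = ρL/A = (1.59×10^-8)(295)/(3.257e-07) = 14.4 Ω
Segment 2: A = πr² = π(2.9800e-04 m)² = 2.790e-07 m²
R₂ = (2.66×10^-8)(585)/(2.790e-07) = 55.78 Ω
R = R₁ + R₂ = 70.2 Ω

70.2 Ω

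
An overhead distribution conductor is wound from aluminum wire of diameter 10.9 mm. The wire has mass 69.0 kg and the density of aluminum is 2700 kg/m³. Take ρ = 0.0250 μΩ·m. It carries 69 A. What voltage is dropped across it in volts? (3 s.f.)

ρ = 0.0250 μΩ·m = 2.50×10^-8 Ω·m
A = π(d/2)² = π(5.4500e-03 m)² = 9.3313e-05 m²
L = m/(density·A) = 69/(2700×9.3313e-05) = 273.9 m
R = ρL/A = (2.50×10^-8)(273.9)/(9.3313e-05) = 0.07337 Ω
V = IR = 69 × 0.07337 = 5.06 V

5.06 V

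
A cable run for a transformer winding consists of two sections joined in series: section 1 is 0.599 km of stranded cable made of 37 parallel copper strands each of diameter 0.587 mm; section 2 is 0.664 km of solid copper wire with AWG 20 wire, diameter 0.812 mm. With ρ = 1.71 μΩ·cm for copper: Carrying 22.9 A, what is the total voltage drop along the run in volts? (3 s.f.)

526 V

ρ = 1.71 μΩ·cm = 1.71×10^-8 Ω·m
Section 1: A_strand = π(2.9350e-04)² = 2.706e-07 m²; R₁ = ρL/(N·A_s) = (1.71×10^-8)(599)/(37×2.706e-07) = 1.023 Ω
Section 2: A = π(0.812/2 mm)² = π(4.0600e-04 m)² = 5.178e-07 m²
R₂ = (1.71×10^-8)(664)/(5.178e-07) = 21.93 Ω
R = R₁ + R₂ = 22.95 Ω
V = IR = 22.9 × 22.95 = 526 V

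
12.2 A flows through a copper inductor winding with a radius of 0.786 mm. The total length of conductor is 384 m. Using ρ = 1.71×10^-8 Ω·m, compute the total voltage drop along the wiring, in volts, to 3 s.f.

41.3 V

A = πr² = π(7.8600e-04 m)² = 1.941e-06 m²
R = ρL/A = (1.71×10^-8)(384)/(1.941e-06) = 3.383 Ω
V = IR = 12.2 × 3.383 = 41.3 V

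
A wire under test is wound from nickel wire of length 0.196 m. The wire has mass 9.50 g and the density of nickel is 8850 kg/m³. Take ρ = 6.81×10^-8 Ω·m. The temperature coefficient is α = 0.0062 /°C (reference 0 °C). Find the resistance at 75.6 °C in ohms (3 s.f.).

A = m/(density·L) = 0.0095/(8850×0.196) = 5.4768e-06 m²
R = ρL/A = (6.81×10^-8)(0.196)/(5.4768e-06) = 0.002437 Ω
R(75.6 °C) = 0.002437 × (1 + 0.0062×75.6) = 0.00358 Ω

0.00358 Ω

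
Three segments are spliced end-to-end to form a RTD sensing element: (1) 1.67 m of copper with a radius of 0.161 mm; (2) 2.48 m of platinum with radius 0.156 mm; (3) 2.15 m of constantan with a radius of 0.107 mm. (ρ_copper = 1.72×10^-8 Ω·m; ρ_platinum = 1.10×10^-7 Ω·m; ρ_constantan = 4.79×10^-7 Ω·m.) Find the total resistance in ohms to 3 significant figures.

Seg 1: A = πr² = π(1.6100e-04 m)² = 8.143e-08 m²
R_1 = (1.72×10^-8)(1.67)/(8.143e-08) = 0.3527 Ω
Seg 2: A = πr² = π(1.5600e-04 m)² = 7.645e-08 m²
R_2 = (1.10×10^-7)(2.48)/(7.645e-08) = 3.568 Ω
Seg 3: A = πr² = π(1.0700e-04 m)² = 3.597e-08 m²
R_3 = (4.79×10^-7)(2.15)/(3.597e-08) = 28.63 Ω
R_total = R_1 + R_2 + R_3 = 32.6 Ω

32.6 Ω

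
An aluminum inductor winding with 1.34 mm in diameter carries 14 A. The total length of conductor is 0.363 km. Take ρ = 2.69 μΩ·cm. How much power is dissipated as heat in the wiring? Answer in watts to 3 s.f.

ρ = 2.69 μΩ·cm = 2.69×10^-8 Ω·m
A = π(d/2)² = π(6.7000e-04 m)² = 1.410e-06 m²
R = ρL/A = (2.69×10^-8)(363)/(1.410e-06) = 6.924 Ω
P = I²R = (14)² × 6.924 = 1360 W

1360 W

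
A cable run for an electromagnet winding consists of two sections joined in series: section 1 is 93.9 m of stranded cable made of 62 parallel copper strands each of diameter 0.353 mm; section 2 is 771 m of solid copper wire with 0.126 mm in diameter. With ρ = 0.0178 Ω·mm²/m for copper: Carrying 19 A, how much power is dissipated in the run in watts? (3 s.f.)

ρ = 0.0178 Ω·mm²/m = 1.78×10^-8 Ω·m
Section 1: A_strand = π(1.7650e-04)² = 9.787e-08 m²; R₁ = ρL/(N·A_s) = (1.78×10^-8)(93.9)/(62×9.787e-08) = 0.2755 Ω
Section 2: A = π(d/2)² = π(6.3000e-05 m)² = 1.247e-08 m²
R₂ = (1.78×10^-8)(771)/(1.247e-08) = 1101 Ω
R = R₁ + R₂ = 1101 Ω
P = I²R = (19)² × 1101 = 3.97×10^5 W

3.97×10^5 W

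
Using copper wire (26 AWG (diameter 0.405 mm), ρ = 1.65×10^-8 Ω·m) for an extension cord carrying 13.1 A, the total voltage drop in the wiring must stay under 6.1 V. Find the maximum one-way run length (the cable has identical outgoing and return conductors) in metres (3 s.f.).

1.82 m

A = π(0.405/2 mm)² = π(2.0250e-04 m)² = 1.288e-07 m²
L_max = V_max·A/(2·ρI) = (6.1)(1.288e-07)/(2×1.65×10^-8×13.1) = 1.82 m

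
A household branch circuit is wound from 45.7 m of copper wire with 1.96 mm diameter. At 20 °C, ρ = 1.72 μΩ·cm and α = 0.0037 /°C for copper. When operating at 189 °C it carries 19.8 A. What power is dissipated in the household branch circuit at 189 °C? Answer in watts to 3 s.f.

ρ = 1.72 μΩ·cm = 1.72×10^-8 Ω·m
A = π(d/2)² = π(9.8000e-04 m)² = 3.017e-06 m²
R₍20₎ = ρL/A = (1.72×10^-8)(45.7)/(3.017e-06) = 0.2605 Ω
R₍189₎ = R₍20₎(1 + αΔT) = 0.2605 × (1 + 0.0037×169) = 0.4234 Ω
P = I²R = (19.8)² × 0.4234 = 166 W

166 W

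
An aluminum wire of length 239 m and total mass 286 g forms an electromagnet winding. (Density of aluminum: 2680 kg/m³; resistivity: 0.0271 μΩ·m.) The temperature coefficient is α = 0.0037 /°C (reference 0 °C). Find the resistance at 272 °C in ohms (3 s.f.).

ρ = 0.0271 μΩ·m = 2.71×10^-8 Ω·m
A = m/(density·L) = 0.286/(2680×239) = 4.4651e-07 m²
R = ρL/A = (2.71×10^-8)(239)/(4.4651e-07) = 14.51 Ω
R(272 °C) = 14.51 × (1 + 0.0037×272) = 29.1 Ω

29.1 Ω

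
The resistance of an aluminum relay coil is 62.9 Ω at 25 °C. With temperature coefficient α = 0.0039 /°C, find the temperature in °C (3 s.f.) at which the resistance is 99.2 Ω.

R = R₀(1 + α(T − T₀)) ⇒ T = T₀ + (R/R₀ − 1)/α
T = 25 + (99.2/62.9 − 1)/0.0039 = 25 + (0.5771)/0.0039 = 173 °C

173 °C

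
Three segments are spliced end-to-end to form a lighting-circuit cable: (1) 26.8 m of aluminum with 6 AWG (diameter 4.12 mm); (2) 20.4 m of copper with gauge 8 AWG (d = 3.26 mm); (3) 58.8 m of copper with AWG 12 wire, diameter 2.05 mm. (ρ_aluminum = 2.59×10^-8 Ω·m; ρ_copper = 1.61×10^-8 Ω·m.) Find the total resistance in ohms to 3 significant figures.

Seg 1: A = π(4.12/2 mm)² = π(2.0600e-03 m)² = 1.333e-05 m²
R_1 = (2.59×10^-8)(26.8)/(1.333e-05) = 0.05207 Ω
Seg 2: A = π(3.26/2 mm)² = π(1.6300e-03 m)² = 8.347e-06 m²
R_2 = (1.61×10^-8)(20.4)/(8.347e-06) = 0.03935 Ω
Seg 3: A = π(2.05/2 mm)² = π(1.0250e-03 m)² = 3.301e-06 m²
R_3 = (1.61×10^-8)(58.8)/(3.301e-06) = 0.2868 Ω
R_total = R_1 + R_2 + R_3 = 0.378 Ω

0.378 Ω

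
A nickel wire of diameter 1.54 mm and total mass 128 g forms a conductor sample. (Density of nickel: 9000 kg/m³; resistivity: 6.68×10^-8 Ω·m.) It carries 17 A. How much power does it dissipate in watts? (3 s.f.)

A = π(d/2)² = π(7.7000e-04 m)² = 1.8627e-06 m²
L = m/(density·A) = 0.128/(9000×1.8627e-06) = 7.635 m
R = ρL/A = (6.68×10^-8)(7.635)/(1.8627e-06) = 0.2738 Ω
P = I²R = (17)² × 0.2738 = 79.1 W

79.1 W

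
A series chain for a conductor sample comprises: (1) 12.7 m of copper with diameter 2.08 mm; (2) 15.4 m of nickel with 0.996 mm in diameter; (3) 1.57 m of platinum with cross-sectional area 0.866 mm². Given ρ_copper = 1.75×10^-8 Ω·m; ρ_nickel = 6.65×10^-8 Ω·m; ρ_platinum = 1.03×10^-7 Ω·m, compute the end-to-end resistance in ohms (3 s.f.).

1.57 Ω

Seg 1: A = π(d/2)² = π(1.0400e-03 m)² = 3.398e-06 m²
R_1 = (1.75×10^-8)(12.7)/(3.398e-06) = 0.06541 Ω
Seg 2: A = π(d/2)² = π(4.9800e-04 m)² = 7.791e-07 m²
R_2 = (6.65×10^-8)(15.4)/(7.791e-07) = 1.314 Ω
Seg 3: A = 0.866 mm² = 8.660e-07 m²
R_3 = (1.03×10^-7)(1.57)/(8.660e-07) = 0.1867 Ω
R_total = R_1 + R_2 + R_3 = 1.57 Ω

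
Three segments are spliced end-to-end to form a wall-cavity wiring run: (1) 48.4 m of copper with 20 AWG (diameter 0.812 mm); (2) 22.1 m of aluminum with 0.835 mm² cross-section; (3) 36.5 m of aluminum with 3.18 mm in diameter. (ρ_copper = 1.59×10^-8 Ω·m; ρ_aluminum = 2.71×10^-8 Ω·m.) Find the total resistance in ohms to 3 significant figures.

2.33 Ω

Seg 1: A = π(0.812/2 mm)² = π(4.0600e-04 m)² = 5.178e-07 m²
R_1 = (1.59×10^-8)(48.4)/(5.178e-07) = 1.486 Ω
Seg 2: A = 0.835 mm² = 8.350e-07 m²
R_2 = (2.71×10^-8)(22.1)/(8.350e-07) = 0.7173 Ω
Seg 3: A = π(d/2)² = π(1.5900e-03 m)² = 7.942e-06 m²
R_3 = (2.71×10^-8)(36.5)/(7.942e-06) = 0.1245 Ω
R_total = R_1 + R_2 + R_3 = 2.33 Ω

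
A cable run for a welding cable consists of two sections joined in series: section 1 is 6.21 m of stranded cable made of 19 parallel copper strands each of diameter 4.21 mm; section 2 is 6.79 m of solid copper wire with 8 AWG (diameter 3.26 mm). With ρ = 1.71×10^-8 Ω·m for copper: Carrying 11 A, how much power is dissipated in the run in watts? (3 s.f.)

Section 1: A_strand = π(2.1050e-03)² = 1.392e-05 m²; R₁ = ρL/(N·A_s) = (1.71×10^-8)(6.21)/(19×1.392e-05) = 4.015×10^-4 Ω
Section 2: A = π(3.26/2 mm)² = π(1.6300e-03 m)² = 8.347e-06 m²
R₂ = (1.71×10^-8)(6.79)/(8.347e-06) = 0.01391 Ω
R = R₁ + R₂ = 0.01431 Ω
P = I²R = (11)² × 0.01431 = 1.73 W

1.73 W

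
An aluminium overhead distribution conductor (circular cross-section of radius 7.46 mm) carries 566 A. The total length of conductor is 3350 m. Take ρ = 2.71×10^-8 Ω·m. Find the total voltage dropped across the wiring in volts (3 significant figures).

294 V

A = πr² = π(7.4600e-03 m)² = 1.748e-04 m²
R = ρL/A = (2.71×10^-8)(3350)/(1.748e-04) = 0.5193 Ω
V = IR = 566 × 0.5193 = 294 V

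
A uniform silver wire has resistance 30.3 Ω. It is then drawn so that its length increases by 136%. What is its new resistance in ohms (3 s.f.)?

k = 1 + 136/100 = 2.36; volume constant ⇒ A' = A/k, so R' = k²R.
R' = 5.57 × 30.3 = 169 Ω

169 Ω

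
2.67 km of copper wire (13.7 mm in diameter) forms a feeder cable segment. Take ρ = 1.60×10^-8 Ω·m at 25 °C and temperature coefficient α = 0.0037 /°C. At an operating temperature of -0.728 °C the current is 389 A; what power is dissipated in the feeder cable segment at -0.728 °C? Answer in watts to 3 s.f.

39700 W

A = π(d/2)² = π(6.8500e-03 m)² = 1.474e-04 m²
R₍25₎ = ρL/A = (1.60×10^-8)(2670)/(1.474e-04) = 0.2898 Ω
R₍-0.728₎ = R₍25₎(1 + αΔT) = 0.2898 × (1 + 0.0037×-25.7) = 0.2622 Ω
P = I²R = (389)² × 0.2622 = 39700 W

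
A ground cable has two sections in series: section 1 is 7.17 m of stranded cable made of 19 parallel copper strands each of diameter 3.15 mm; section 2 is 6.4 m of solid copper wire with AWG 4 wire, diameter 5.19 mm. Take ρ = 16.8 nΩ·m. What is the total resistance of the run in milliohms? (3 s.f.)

ρ = 16.8 nΩ·m = 1.68×10^-8 Ω·m
Section 1: A_strand = π(1.5750e-03)² = 7.793e-06 m²; R₁ = ρL/(N·A_s) = (1.68×10^-8)(7.17)/(19×7.793e-06) = 8.135×10^-4 Ω
Section 2: A = π(5.19/2 mm)² = π(2.5950e-03 m)² = 2.116e-05 m²
R₂ = (1.68×10^-8)(6.4)/(2.116e-05) = 0.005082 Ω
R = R₁ + R₂ = 5.90 mΩ

5.90 mΩ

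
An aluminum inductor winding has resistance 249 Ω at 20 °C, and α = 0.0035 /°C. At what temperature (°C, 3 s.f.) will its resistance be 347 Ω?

132 °C

R = R₀(1 + α(T − T₀)) ⇒ T = T₀ + (R/R₀ − 1)/α
T = 20 + (347/249 − 1)/0.0035 = 20 + (0.3936)/0.0035 = 132 °C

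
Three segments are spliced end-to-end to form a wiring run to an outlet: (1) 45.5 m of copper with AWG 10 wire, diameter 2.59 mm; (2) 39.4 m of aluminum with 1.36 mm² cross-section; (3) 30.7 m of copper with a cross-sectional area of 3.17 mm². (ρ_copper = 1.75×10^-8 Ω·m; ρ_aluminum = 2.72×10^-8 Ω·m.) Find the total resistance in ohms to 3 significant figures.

Seg 1: A = π(2.59/2 mm)² = π(1.2950e-03 m)² = 5.269e-06 m²
R_1 = (1.75×10^-8)(45.5)/(5.269e-06) = 0.1511 Ω
Seg 2: A = 1.36 mm² = 1.360e-06 m²
R_2 = (2.72×10^-8)(39.4)/(1.360e-06) = 0.788 Ω
Seg 3: A = 3.17 mm² = 3.170e-06 m²
R_3 = (1.75×10^-8)(30.7)/(3.170e-06) = 0.1695 Ω
R_total = R_1 + R_2 + R_3 = 1.11 Ω

1.11 Ω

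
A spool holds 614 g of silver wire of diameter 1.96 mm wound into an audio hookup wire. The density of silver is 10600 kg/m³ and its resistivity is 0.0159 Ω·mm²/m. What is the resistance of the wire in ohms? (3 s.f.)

0.101 Ω

ρ = 0.0159 Ω·mm²/m = 1.59×10^-8 Ω·m
A = π(d/2)² = π(9.8000e-04 m)² = 3.0172e-06 m²
L = m/(density·A) = 0.614/(10600×3.0172e-06) = 19.2 m
R = ρL/A = (1.59×10^-8)(19.2)/(3.0172e-06) = 0.101 Ω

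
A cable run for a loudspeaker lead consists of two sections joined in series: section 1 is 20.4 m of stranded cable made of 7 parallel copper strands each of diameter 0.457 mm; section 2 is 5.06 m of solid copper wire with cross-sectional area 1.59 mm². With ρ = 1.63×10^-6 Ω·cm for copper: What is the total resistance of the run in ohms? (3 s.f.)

0.341 Ω

ρ = 1.63×10^-6 Ω·cm = 1.63×10^-8 Ω·m
Section 1: A_strand = π(2.2850e-04)² = 1.640e-07 m²; R₁ = ρL/(N·A_s) = (1.63×10^-8)(20.4)/(7×1.640e-07) = 0.2896 Ω
Section 2: A = 1.59 mm² = 1.590e-06 m²
R₂ = (1.63×10^-8)(5.06)/(1.590e-06) = 0.05187 Ω
R = R₁ + R₂ = 0.341 Ω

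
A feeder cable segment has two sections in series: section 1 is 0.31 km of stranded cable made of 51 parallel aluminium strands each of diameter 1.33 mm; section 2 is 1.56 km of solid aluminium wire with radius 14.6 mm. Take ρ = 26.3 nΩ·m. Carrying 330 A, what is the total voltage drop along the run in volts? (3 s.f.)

58.2 V

ρ = 26.3 nΩ·m = 2.63×10^-8 Ω·m
Section 1: A_strand = π(6.6500e-04)² = 1.389e-06 m²; R₁ = ρL/(N·A_s) = (2.63×10^-8)(310)/(51×1.389e-06) = 0.1151 Ω
Section 2: A = πr² = π(1.4600e-02 m)² = 6.697e-04 m²
R₂ = (2.63×10^-8)(1560)/(6.697e-04) = 0.06127 Ω
R = R₁ + R₂ = 0.1763 Ω
V = IR = 330 × 0.1763 = 58.2 V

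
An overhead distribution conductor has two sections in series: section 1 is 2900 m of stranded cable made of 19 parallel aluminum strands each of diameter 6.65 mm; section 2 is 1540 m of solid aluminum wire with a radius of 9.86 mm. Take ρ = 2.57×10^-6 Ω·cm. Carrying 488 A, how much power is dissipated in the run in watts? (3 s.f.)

ρ = 2.57×10^-6 Ω·cm = 2.57×10^-8 Ω·m
Section 1: A_strand = π(3.3250e-03)² = 3.473e-05 m²; R₁ = ρL/(N·A_s) = (2.57×10^-8)(2900)/(19×3.473e-05) = 0.1129 Ω
Section 2: A = πr² = π(9.8600e-03 m)² = 3.054e-04 m²
R₂ = (2.57×10^-8)(1540)/(3.054e-04) = 0.1296 Ω
R = R₁ + R₂ = 0.2425 Ω
P = I²R = (488)² × 0.2425 = 57800 W

57800 W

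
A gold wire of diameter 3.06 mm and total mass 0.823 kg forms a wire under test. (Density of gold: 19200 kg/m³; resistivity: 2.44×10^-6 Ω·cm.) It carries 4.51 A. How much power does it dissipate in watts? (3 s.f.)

ρ = 2.44×10^-6 Ω·cm = 2.44×10^-8 Ω·m
A = π(d/2)² = π(1.5300e-03 m)² = 7.3542e-06 m²
L = m/(density·A) = 0.823/(19200×7.3542e-06) = 5.829 m
R = ρL/A = (2.44×10^-8)(5.829)/(7.3542e-06) = 0.01934 Ω
P = I²R = (4.51)² × 0.01934 = 0.393 W

0.393 W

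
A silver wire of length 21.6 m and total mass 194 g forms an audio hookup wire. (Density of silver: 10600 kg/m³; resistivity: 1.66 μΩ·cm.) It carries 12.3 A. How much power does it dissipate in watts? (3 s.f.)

ρ = 1.66 μΩ·cm = 1.66×10^-8 Ω·m
A = m/(density·L) = 0.194/(10600×21.6) = 8.4731e-07 m²
R = ρL/A = (1.66×10^-8)(21.6)/(8.4731e-07) = 0.4232 Ω
P = I²R = (12.3)² × 0.4232 = 64.0 W

64.0 W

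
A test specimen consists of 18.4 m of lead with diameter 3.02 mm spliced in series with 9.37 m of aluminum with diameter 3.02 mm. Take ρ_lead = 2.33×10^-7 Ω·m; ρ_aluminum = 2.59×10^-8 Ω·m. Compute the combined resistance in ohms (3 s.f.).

0.632 Ω

Segment 1: A = π(d/2)² = π(1.5100e-03 m)² = 7.163e-06 m²
R₁ = ρL/A = (2.33×10^-7)(18.4)/(7.163e-06) = 0.5985 Ω
R₂ = (2.59×10^-8)(9.37)/(7.163e-06) = 0.03388 Ω
R = R₁ + R₂ = 0.632 Ω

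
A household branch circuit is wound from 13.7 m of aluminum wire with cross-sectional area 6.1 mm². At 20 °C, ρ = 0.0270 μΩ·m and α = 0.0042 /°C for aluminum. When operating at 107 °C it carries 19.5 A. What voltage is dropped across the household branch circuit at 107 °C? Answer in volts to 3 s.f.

1.61 V

ρ = 0.0270 μΩ·m = 2.70×10^-8 Ω·m
A = 6.1 mm² = 6.100e-06 m²
R₍20₎ = ρL/A = (2.70×10^-8)(13.7)/(6.100e-06) = 0.06064 Ω
R₍107₎ = R₍20₎(1 + αΔT) = 0.06064 × (1 + 0.0042×87) = 0.0828 Ω
V = IR = 19.5 × 0.0828 = 1.61 V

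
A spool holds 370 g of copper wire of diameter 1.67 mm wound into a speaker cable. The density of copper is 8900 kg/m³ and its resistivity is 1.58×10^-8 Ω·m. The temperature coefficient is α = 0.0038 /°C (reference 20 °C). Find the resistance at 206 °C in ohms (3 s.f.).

0.234 Ω

A = π(d/2)² = π(8.3500e-04 m)² = 2.1904e-06 m²
L = m/(density·A) = 0.37/(8900×2.1904e-06) = 18.98 m
R = ρL/A = (1.58×10^-8)(18.98)/(2.1904e-06) = 0.1369 Ω
R(206 °C) = 0.1369 × (1 + 0.0038×186) = 0.234 Ω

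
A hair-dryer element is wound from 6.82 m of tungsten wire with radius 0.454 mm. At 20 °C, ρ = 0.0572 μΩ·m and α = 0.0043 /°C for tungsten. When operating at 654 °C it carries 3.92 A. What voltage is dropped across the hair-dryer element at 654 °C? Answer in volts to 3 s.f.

8.80 V

ρ = 0.0572 μΩ·m = 5.72×10^-8 Ω·m
A = πr² = π(4.5400e-04 m)² = 6.475e-07 m²
R₍20₎ = ρL/A = (5.72×10^-8)(6.82)/(6.475e-07) = 0.6024 Ω
R₍654₎ = R₍20₎(1 + αΔT) = 0.6024 × (1 + 0.0043×634) = 2.245 Ω
V = IR = 3.92 × 2.245 = 8.80 V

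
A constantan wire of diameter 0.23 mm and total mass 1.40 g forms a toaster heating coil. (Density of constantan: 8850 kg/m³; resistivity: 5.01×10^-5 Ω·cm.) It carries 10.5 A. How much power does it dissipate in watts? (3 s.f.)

5060 W

ρ = 5.01×10^-5 Ω·cm = 5.01×10^-7 Ω·m
A = π(d/2)² = π(1.1500e-04 m)² = 4.1548e-08 m²
L = m/(density·A) = 0.0014/(8850×4.1548e-08) = 3.807 m
R = ρL/A = (5.01×10^-7)(3.807)/(4.1548e-08) = 45.91 Ω
P = I²R = (10.5)² × 45.91 = 5060 W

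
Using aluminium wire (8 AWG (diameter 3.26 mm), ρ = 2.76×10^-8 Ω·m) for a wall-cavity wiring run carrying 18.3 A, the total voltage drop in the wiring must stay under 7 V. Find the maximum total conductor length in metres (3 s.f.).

A = π(3.26/2 mm)² = π(1.6300e-03 m)² = 8.347e-06 m²
L_max = V_max·A/(1·ρI) = (7)(8.347e-06)/(2.76×10^-8×18.3) = 116 m

116 m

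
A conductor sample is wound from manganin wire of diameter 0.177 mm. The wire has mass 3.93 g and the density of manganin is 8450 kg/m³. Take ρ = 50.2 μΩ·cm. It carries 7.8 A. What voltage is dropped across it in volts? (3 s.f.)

3010 V

ρ = 50.2 μΩ·cm = 5.02×10^-7 Ω·m
A = π(d/2)² = π(8.8500e-05 m)² = 2.4606e-08 m²
L = m/(density·A) = 0.00393/(8450×2.4606e-08) = 18.9 m
R = ρL/A = (5.02×10^-7)(18.9)/(2.4606e-08) = 385.6 Ω
V = IR = 7.8 × 385.6 = 3010 V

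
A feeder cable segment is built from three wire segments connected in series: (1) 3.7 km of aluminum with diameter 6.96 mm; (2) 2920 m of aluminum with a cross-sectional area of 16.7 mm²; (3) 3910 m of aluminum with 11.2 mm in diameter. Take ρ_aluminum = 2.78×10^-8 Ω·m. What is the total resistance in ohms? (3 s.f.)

8.67 Ω

Seg 1: A = π(d/2)² = π(3.4800e-03 m)² = 3.805e-05 m²
R_1 = (2.78×10^-8)(3700)/(3.805e-05) = 2.704 Ω
Seg 2: A = 16.7 mm² = 1.670e-05 m²
R_2 = (2.78×10^-8)(2920)/(1.670e-05) = 4.861 Ω
Seg 3: A = π(d/2)² = π(5.6000e-03 m)² = 9.852e-05 m²
R_3 = (2.78×10^-8)(3910)/(9.852e-05) = 1.103 Ω
R_total = R_1 + R_2 + R_3 = 8.67 Ω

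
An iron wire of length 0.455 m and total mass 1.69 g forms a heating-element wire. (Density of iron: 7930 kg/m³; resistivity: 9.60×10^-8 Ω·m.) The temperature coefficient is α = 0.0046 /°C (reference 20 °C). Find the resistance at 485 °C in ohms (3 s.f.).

0.293 Ω

A = m/(density·L) = 0.00169/(7930×0.455) = 4.6838e-07 m²
R = ρL/A = (9.60×10^-8)(0.455)/(4.6838e-07) = 0.09326 Ω
R(485 °C) = 0.09326 × (1 + 0.0046×465) = 0.293 Ω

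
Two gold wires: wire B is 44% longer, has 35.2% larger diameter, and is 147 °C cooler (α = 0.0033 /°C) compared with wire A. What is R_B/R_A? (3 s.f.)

R ∝ ρL/d² with ρ ∝ (1+αΔT), so R_B/R_A = (1 + 44/100) × (1 + 35.2/100)⁻² × (1 − 0.0033×147)
= 1.44 × 0.5471 × 0.5149 = 0.406

0.406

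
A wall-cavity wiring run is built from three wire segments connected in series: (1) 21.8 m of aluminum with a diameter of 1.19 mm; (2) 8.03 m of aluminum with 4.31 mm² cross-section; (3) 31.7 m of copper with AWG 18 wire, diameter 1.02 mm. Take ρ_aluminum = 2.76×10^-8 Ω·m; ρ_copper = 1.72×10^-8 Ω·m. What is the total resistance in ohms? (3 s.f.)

1.26 Ω

Seg 1: A = π(d/2)² = π(5.9500e-04 m)² = 1.112e-06 m²
R_1 = (2.76×10^-8)(21.8)/(1.112e-06) = 0.541 Ω
Seg 2: A = 4.31 mm² = 4.310e-06 m²
R_2 = (2.76×10^-8)(8.03)/(4.310e-06) = 0.05142 Ω
Seg 3: A = π(1.02/2 mm)² = π(5.1000e-04 m)² = 8.171e-07 m²
R_3 = (1.72×10^-8)(31.7)/(8.171e-07) = 0.6673 Ω
R_total = R_1 + R_2 + R_3 = 1.26 Ω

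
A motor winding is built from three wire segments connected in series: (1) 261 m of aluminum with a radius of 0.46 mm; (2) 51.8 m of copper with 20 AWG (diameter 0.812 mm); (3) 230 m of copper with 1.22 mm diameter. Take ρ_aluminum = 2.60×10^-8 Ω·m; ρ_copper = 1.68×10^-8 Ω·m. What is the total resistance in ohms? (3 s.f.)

15.2 Ω

Seg 1: A = πr² = π(4.6000e-04 m)² = 6.648e-07 m²
R_1 = (2.60×10^-8)(261)/(6.648e-07) = 10.21 Ω
Seg 2: A = π(0.812/2 mm)² = π(4.0600e-04 m)² = 5.178e-07 m²
R_2 = (1.68×10^-8)(51.8)/(5.178e-07) = 1.68 Ω
Seg 3: A = π(d/2)² = π(6.1000e-04 m)² = 1.169e-06 m²
R_3 = (1.68×10^-8)(230)/(1.169e-06) = 3.305 Ω
R_total = R_1 + R_2 + R_3 = 15.2 Ω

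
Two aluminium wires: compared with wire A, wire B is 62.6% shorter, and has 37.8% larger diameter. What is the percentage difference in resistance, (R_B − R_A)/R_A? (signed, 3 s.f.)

-80.3%

R ∝ L/d², so R_B/R_A = (1 − 62.6/100) × (1 + 37.8/100)⁻²
= 0.374 × 0.5266 = 0.197
(R_B − R_A)/R_A = 0.197 − 1 = -80.3%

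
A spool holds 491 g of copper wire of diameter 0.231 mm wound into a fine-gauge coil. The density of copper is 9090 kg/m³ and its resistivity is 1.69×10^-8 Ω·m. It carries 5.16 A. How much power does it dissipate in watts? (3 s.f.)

A = π(d/2)² = π(1.1550e-04 m)² = 4.1910e-08 m²
L = m/(density·A) = 0.491/(9090×4.1910e-08) = 1289 m
R = ρL/A = (1.69×10^-8)(1289)/(4.1910e-08) = 519.7 Ω
P = I²R = (5.16)² × 519.7 = 13800 W

13800 W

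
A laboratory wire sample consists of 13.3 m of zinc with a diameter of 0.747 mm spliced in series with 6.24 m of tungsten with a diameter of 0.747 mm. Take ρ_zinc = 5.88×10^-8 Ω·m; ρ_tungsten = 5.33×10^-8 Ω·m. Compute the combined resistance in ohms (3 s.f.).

Segment 1: A = π(d/2)² = π(3.7350e-04 m)² = 4.383e-07 m²
R₁ = ρL/A = (5.88×10^-8)(13.3)/(4.383e-07) = 1.784 Ω
R₂ = (5.33×10^-8)(6.24)/(4.383e-07) = 0.7589 Ω
R = R₁ + R₂ = 2.54 Ω

2.54 Ω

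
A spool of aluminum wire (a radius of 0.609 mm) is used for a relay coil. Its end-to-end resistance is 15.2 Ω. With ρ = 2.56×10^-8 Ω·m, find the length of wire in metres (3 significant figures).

A = πr² = π(6.0900e-04 m)² = 1.165e-06 m²
L = RA/ρ = (15.2)(1.165e-06)/(2.56×10^-8) = 692 m

692 m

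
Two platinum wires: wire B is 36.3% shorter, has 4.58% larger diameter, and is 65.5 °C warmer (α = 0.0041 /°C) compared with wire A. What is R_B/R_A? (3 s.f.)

0.739

R ∝ ρL/d² with ρ ∝ (1+αΔT), so R_B/R_A = (1 − 36.3/100) × (1 + 4.58/100)⁻² × (1 + 0.0041×65.5)
= 0.637 × 0.9143 × 1.269 = 0.739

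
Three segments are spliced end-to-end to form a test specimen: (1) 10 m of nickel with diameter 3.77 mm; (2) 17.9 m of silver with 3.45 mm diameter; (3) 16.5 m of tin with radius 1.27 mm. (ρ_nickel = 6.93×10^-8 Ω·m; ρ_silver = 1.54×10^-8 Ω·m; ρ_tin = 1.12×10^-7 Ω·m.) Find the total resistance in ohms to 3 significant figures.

Seg 1: A = π(d/2)² = π(1.8850e-03 m)² = 1.116e-05 m²
R_1 = (6.93×10^-8)(10)/(1.116e-05) = 0.06208 Ω
Seg 2: A = π(d/2)² = π(1.7250e-03 m)² = 9.348e-06 m²
R_2 = (1.54×10^-8)(17.9)/(9.348e-06) = 0.02949 Ω
Seg 3: A = πr² = π(1.2700e-03 m)² = 5.067e-06 m²
R_3 = (1.12×10^-7)(16.5)/(5.067e-06) = 0.3647 Ω
R_total = R_1 + R_2 + R_3 = 0.456 Ω

0.456 Ω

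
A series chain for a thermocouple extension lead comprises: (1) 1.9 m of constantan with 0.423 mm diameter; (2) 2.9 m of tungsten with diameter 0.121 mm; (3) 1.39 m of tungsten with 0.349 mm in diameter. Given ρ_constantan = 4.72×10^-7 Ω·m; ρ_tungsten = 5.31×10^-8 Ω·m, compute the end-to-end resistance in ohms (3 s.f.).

Seg 1: A = π(d/2)² = π(2.1150e-04 m)² = 1.405e-07 m²
R_1 = (4.72×10^-7)(1.9)/(1.405e-07) = 6.382 Ω
Seg 2: A = π(d/2)² = π(6.0500e-05 m)² = 1.150e-08 m²
R_2 = (5.31×10^-8)(2.9)/(1.150e-08) = 13.39 Ω
Seg 3: A = π(d/2)² = π(1.7450e-04 m)² = 9.566e-08 m²
R_3 = (5.31×10^-8)(1.39)/(9.566e-08) = 0.7716 Ω
R_total = R_1 + R_2 + R_3 = 20.5 Ω

20.5 Ω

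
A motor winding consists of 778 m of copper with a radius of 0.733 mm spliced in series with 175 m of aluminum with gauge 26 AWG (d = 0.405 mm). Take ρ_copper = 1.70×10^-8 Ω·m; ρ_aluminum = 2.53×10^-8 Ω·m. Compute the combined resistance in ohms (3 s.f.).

Segment 1: A = πr² = π(7.3300e-04 m)² = 1.688e-06 m²
R₁ = ρL/A = (1.70×10^-8)(778)/(1.688e-06) = 7.836 Ω
Segment 2: A = π(0.405/2 mm)² = π(2.0250e-04 m)² = 1.288e-07 m²
R₂ = (2.53×10^-8)(175)/(1.288e-07) = 34.37 Ω
R = R₁ + R₂ = 42.2 Ω

42.2 Ω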